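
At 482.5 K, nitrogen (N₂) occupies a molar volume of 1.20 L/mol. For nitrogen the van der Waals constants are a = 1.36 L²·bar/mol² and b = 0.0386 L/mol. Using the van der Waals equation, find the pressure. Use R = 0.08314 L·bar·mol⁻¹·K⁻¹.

P = RT/(V_m − b) − a/V_m²
RT/(V_m − b) = (0.08314)(482.5)/(1.20 − 0.0386) = 40.115/1.1614 = 34.540 bar
a/V_m² = 1.36/(1.20)² = 0.94444 bar
P = 34.540 − 0.94444 = 33.60 bar

P ≈ 33.60 bar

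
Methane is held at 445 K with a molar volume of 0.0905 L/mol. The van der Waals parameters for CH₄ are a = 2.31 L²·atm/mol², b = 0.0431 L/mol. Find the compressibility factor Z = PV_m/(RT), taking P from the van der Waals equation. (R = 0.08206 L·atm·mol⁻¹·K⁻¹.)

Z ≈ 1.210

P = RT/(V_m − b) − a/V_m² = (0.08206)(445)/(0.0905 − 0.0431) − 2.31/(0.0905)²
  = 36.517/0.047400 − 282.04 = 770.40 − 282.04 = 488.36 atm
Z = PV_m/(RT) = (488.36)(0.0905)/((0.08206)(445)) = 44.197/36.517 = 1.210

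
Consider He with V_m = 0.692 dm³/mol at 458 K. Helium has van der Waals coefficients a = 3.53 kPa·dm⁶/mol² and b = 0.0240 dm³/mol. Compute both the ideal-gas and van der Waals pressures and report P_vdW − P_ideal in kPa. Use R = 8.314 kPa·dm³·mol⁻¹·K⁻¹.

Ideal: P_ideal = RT/V_m = (8.314)(458)/0.692 = 5502.62 kPa
vdW: P = RT/(V_m − b) − a/V_m² = 3807.81/0.668000 − 3.53/0.478864 = 5700.31 − 7.37161 = 5692.94 kPa
ΔP = 5692.94 − 5502.62 = 190.3 kPa

ΔP ≈ 190.3 kPa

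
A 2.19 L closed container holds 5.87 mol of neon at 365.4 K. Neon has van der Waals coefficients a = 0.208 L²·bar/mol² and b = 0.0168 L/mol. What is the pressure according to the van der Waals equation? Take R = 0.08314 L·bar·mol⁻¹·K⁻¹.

P = nRT/(V − nb) − a n²/V²
nRT/(V − nb) = (5.87)(0.08314)(365.4)/(2.19 − 5.87×0.0168) = 178.33/2.0914 = 85.268 bar
a n²/V² = (0.208)(5.87)²/(2.19)² = 1.4943 bar
P = 85.268 − 1.4943 = 83.77 bar

P ≈ 83.77 bar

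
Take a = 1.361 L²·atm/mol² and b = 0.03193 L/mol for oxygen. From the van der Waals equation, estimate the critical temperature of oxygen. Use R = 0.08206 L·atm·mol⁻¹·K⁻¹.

T_c ≈ 153.9 K

For a van der Waals gas, T_c = 8a/(27Rb).
T_c = 8×1.361/(27×0.08206×0.03193) = 10.888/0.070745 = 153.9 K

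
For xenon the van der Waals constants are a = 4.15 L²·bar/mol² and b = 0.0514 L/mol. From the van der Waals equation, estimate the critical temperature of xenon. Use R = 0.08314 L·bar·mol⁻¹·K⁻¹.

T_c ≈ 287.7 K

For a van der Waals gas, T_c = 8a/(27Rb).
T_c = 8×4.15/(27×0.08314×0.0514) = 33.200/0.11538 = 287.7 K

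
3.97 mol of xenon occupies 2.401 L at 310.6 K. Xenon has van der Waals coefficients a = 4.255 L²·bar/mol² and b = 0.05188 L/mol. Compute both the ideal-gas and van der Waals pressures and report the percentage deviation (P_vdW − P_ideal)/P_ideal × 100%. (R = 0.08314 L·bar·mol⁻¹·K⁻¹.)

Ideal: P_ideal = nRT/V = (3.97)(0.08314)(310.6)/2.401 = 42.6982 bar
vdW: P = nRT/(V − nb) − a n²/V² = 102.518/2.19504 − 67.0626/5.76480 = 46.7044 − 11.6331 = 35.0713 bar
% deviation = (35.0713 − 42.6982)/42.6982 × 100% = -17.86%

-17.86 %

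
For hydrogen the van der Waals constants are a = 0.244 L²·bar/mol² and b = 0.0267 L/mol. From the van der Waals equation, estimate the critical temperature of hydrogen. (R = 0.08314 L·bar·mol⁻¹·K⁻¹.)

T_c ≈ 32.57 K

For a van der Waals gas, T_c = 8a/(27Rb).
T_c = 8×0.244/(27×0.08314×0.0267) = 1.9520/0.059936 = 32.57 K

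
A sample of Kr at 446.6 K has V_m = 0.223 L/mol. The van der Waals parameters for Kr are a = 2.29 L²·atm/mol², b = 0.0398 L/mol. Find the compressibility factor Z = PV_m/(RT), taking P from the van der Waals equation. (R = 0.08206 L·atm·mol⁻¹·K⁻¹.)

P = RT/(V_m − b) − a/V_m² = (0.08206)(446.6)/(0.223 − 0.0398) − 2.29/(0.223)²
  = 36.648/0.18320 − 46.050 = 200.04 − 46.050 = 153.99 atm
Z = PV_m/(RT) = (153.99)(0.223)/((0.08206)(446.6)) = 34.340/36.648 = 0.9370

Z ≈ 0.9370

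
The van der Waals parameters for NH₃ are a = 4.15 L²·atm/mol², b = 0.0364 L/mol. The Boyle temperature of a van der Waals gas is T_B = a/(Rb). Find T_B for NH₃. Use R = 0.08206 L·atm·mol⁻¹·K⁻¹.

T_B ≈ 1389 K

For a van der Waals gas the second virial coefficient B₂ = b − a/(RT) vanishes at T_B = a/(Rb).
T_B = 4.15/(0.08206×0.0364) = 4.15/0.0029870 = 1389 K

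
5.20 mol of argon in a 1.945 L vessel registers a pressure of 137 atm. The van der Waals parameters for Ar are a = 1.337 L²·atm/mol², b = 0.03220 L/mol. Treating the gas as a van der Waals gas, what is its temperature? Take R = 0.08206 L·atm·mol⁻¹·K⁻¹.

T = (P + a n²/V²)(V − nb)/(nR)
P + a n²/V² = 137 + (1.337)(5.20)²/(1.945)² = 146.56 atm
V − nb = 1.945 − (5.20)(0.03220) = 1.7776 L
T = (146.56)(1.7776)/((5.20)(0.08206)) = 610.5 K

T ≈ 610.5 K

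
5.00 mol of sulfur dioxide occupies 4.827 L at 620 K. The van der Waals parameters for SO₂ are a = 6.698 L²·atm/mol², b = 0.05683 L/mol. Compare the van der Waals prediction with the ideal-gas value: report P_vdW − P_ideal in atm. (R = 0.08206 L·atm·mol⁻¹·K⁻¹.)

Ideal: P_ideal = nRT/V = (5.00)(0.08206)(620)/4.827 = 52.7006 atm
vdW: P = nRT/(V − nb) − a n²/V² = 254.386/4.54285 − 167.450/23.2999 = 55.9970 − 7.18673 = 48.8103 atm
ΔP = 48.8103 − 52.7006 = -3.890 atm

ΔP ≈ -3.890 atm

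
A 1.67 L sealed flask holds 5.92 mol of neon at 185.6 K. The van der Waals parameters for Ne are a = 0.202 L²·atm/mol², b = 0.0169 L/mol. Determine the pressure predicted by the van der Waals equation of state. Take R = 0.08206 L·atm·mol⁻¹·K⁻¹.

P = nRT/(V − nb) − a n²/V²
nRT/(V − nb) = (5.92)(0.08206)(185.6)/(1.67 − 5.92×0.0169) = 90.164/1.5700 = 57.429 atm
a n²/V² = (0.202)(5.92)²/(1.67)² = 2.5384 atm
P = 57.429 − 2.5384 = 54.89 atm

P ≈ 54.89 atm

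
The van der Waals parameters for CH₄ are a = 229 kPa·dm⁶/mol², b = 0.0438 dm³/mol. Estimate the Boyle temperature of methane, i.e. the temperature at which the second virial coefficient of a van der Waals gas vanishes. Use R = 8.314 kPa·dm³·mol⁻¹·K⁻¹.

For a van der Waals gas the second virial coefficient B₂ = b − a/(RT) vanishes at T_B = a/(Rb).
T_B = 229/(8.314×0.0438) = 229/0.36415 = 628.9 K

T_B ≈ 628.9 K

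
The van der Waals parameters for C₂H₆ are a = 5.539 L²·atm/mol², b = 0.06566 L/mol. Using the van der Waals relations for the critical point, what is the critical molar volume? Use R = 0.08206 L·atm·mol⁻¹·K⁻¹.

For a van der Waals gas, V_m,c = 3b.
V_m,c = 3×0.06566 = 0.1970 L/mol

V_m,c ≈ 0.1970 L/mol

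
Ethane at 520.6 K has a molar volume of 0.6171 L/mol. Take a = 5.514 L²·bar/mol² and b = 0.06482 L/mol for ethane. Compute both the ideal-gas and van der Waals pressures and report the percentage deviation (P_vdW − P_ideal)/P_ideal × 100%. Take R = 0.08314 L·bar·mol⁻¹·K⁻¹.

-8.91 %

Ideal: P_ideal = RT/V_m = (0.08314)(520.6)/0.6171 = 70.1388 bar
vdW: P = RT/(V_m − b) − a/V_m² = 43.2827/0.552280 − 5.514/0.380812 = 78.3709 − 14.4796 = 63.8913 bar
% deviation = (63.8913 − 70.1388)/70.1388 × 100% = -8.91%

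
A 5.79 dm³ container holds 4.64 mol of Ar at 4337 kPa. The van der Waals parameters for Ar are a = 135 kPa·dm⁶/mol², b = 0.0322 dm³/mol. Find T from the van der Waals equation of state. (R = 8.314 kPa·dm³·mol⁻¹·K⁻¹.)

T ≈ 646.8 K

T = (P + a n²/V²)(V − nb)/(nR)
P + a n²/V² = 4337 + (135)(4.64)²/(5.79)² = 4423.7 kPa
V − nb = 5.79 − (4.64)(0.0322) = 5.6406 dm³
T = (4423.7)(5.6406)/((4.64)(8.314)) = 646.8 K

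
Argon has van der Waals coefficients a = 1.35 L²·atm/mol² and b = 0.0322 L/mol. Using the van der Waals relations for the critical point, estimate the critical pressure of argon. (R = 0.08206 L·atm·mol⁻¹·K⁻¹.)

For a van der Waals gas, P_c = a/(27b²).
P_c = 1.35/(27×(0.0322)²) = 1.35/0.027995 = 48.22 atm

P_c ≈ 48.22 atm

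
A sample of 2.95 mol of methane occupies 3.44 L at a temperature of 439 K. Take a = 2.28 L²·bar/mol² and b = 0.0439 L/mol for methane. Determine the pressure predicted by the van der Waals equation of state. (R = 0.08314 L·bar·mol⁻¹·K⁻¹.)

P = nRT/(V − nb) − a n²/V²
nRT/(V − nb) = (2.95)(0.08314)(439)/(3.44 − 2.95×0.0439) = 107.67/3.3105 = 32.524 bar
a n²/V² = (2.28)(2.95)²/(3.44)² = 1.6767 bar
P = 32.524 − 1.6767 = 30.85 bar

P ≈ 30.85 bar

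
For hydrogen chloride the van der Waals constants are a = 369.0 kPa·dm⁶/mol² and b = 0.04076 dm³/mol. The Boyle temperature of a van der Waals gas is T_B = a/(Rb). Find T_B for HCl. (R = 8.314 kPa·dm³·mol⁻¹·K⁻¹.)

T_B ≈ 1089 K

For a van der Waals gas the second virial coefficient B₂ = b − a/(RT) vanishes at T_B = a/(Rb).
T_B = 369.0/(8.314×0.04076) = 369.0/0.33888 = 1089 K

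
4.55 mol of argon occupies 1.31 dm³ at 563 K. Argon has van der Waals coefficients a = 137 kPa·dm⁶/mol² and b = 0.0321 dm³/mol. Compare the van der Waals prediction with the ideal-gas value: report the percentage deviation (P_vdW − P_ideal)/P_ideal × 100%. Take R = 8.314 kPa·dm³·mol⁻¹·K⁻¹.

2.38 %

Ideal: P_ideal = nRT/V = (4.55)(8.314)(563)/1.31 = 16257.7 kPa
vdW: P = nRT/(V − nb) − a n²/V² = 21297.6/1.16395 − 2836.24/1.71610 = 18297.7 − 1652.72 = 16645.0 kPa
% deviation = (16645.0 − 16257.7)/16257.7 × 100% = 2.38%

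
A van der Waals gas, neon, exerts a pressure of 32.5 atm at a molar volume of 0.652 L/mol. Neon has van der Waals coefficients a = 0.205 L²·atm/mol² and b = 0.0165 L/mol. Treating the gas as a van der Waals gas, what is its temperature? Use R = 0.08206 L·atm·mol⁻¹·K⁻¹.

T ≈ 255.4 K

T = (P + a/V_m²)(V_m − b)/R
P + a/V_m² = 32.5 + 0.205/(0.652)² = 32.982 atm
V_m − b = 0.652 − 0.0165 = 0.63550 L/mol
T = (32.982)(0.63550)/0.08206 = 255.4 K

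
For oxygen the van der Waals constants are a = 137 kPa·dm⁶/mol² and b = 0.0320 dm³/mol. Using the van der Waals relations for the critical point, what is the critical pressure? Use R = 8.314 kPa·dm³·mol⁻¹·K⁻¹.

For a van der Waals gas, P_c = a/(27b²).
P_c = 137/(27×(0.0320)²) = 137/0.027648 = 4955 kPa

P_c ≈ 4955 kPa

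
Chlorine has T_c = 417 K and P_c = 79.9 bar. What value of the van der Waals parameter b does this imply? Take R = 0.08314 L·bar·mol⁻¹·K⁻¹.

b ≈ 0.05424 L/mol

From T_c = 8a/(27Rb) and P_c = a/(27b²): b = R T_c/(8 P_c).
b = (0.08314)(417)/(8×79.9) = 34.669/639.20 = 0.05424 L/mol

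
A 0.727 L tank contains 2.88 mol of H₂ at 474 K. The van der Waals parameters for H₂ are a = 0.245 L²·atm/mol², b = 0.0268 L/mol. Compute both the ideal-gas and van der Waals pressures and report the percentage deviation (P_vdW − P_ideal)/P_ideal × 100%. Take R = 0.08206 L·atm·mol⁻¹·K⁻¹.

9.38 %

Ideal: P_ideal = nRT/V = (2.88)(0.08206)(474)/0.727 = 154.088 atm
vdW: P = nRT/(V − nb) − a n²/V² = 112.022/0.649816 − 2.03213/0.528529 = 172.390 − 3.84488 = 168.545 atm
% deviation = (168.545 − 154.088)/154.088 × 100% = 9.38%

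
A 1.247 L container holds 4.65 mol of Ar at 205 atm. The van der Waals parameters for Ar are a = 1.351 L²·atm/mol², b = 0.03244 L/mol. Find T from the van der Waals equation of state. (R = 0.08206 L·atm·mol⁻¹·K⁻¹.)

T ≈ 642.9 K

T = (P + a n²/V²)(V − nb)/(nR)
P + a n²/V² = 205 + (1.351)(4.65)²/(1.247)² = 223.79 atm
V − nb = 1.247 − (4.65)(0.03244) = 1.0962 L
T = (223.79)(1.0962)/((4.65)(0.08206)) = 642.9 K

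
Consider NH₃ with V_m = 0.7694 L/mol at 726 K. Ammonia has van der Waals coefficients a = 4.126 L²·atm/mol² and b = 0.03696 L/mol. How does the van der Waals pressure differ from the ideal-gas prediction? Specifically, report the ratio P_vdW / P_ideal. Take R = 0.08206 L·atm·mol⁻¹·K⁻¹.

P_vdW / P_ideal ≈ 0.9604

Ideal: P_ideal = RT/V_m = (0.08206)(726)/0.7694 = 77.4312 atm
vdW: P = RT/(V_m − b) − a/V_m² = 59.5756/0.732440 − 4.126/0.591976 = 81.3385 − 6.96988 = 74.3686 atm
Ratio = 74.3686/77.4312 = 0.9604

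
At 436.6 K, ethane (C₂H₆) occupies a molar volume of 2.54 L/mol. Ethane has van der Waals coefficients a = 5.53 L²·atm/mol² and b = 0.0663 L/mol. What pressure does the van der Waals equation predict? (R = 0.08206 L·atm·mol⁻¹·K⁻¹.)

P = RT/(V_m − b) − a/V_m²
RT/(V_m − b) = (0.08206)(436.6)/(2.54 − 0.0663) = 35.827/2.4737 = 14.483 atm
a/V_m² = 5.53/(2.54)² = 0.85715 atm
P = 14.483 − 0.85715 = 13.63 atm

P ≈ 13.63 atm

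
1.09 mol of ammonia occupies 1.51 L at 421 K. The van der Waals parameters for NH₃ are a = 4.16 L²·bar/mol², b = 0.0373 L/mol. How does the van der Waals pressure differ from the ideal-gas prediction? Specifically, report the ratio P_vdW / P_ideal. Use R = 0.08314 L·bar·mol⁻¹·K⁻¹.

Ideal: P_ideal = nRT/V = (1.09)(0.08314)(421)/1.51 = 25.2663 bar
vdW: P = nRT/(V − nb) − a n²/V² = 38.1521/1.46934 − 4.94250/2.28010 = 25.9655 − 2.16767 = 23.7978 bar
Ratio = 23.7978/25.2663 = 0.9419

P_vdW / P_ideal ≈ 0.9419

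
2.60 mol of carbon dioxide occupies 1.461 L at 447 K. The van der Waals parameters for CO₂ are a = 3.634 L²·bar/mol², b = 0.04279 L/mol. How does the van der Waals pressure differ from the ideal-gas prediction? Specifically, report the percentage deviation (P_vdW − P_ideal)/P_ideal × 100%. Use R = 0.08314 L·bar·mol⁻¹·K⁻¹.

-9.16 %

Ideal: P_ideal = nRT/V = (2.60)(0.08314)(447)/1.461 = 66.1364 bar
vdW: P = nRT/(V − nb) − a n²/V² = 96.6253/1.34975 − 24.5658/2.13452 = 71.5876 − 11.5088 = 60.0788 bar
% deviation = (60.0788 − 66.1364)/66.1364 × 100% = -9.16%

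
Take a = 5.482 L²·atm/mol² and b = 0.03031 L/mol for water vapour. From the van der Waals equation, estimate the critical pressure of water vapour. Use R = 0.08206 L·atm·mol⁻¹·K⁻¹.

For a van der Waals gas, P_c = a/(27b²).
P_c = 5.482/(27×(0.03031)²) = 5.482/0.024805 = 221.0 atm

P_c ≈ 221.0 atm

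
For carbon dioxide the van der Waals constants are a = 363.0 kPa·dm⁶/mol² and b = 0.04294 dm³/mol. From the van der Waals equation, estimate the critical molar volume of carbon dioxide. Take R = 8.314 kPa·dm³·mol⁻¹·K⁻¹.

V_m,c ≈ 0.1288 dm³/mol

For a van der Waals gas, V_m,c = 3b.
V_m,c = 3×0.04294 = 0.1288 dm³/mol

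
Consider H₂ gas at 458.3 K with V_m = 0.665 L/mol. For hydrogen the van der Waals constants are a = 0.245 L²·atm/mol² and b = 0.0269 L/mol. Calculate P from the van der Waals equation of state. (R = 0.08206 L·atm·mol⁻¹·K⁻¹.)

P ≈ 58.38 atm

P = RT/(V_m − b) − a/V_m²
RT/(V_m − b) = (0.08206)(458.3)/(0.665 − 0.0269) = 37.608/0.63810 = 58.937 atm
a/V_m² = 0.245/(0.665)² = 0.55402 atm
P = 58.937 − 0.55402 = 58.38 atm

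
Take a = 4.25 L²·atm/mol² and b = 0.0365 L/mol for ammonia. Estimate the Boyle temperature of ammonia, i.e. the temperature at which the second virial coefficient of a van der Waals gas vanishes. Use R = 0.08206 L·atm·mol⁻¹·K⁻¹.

T_B ≈ 1419 K

For a van der Waals gas the second virial coefficient B₂ = b − a/(RT) vanishes at T_B = a/(Rb).
T_B = 4.25/(0.08206×0.0365) = 4.25/0.0029952 = 1419 K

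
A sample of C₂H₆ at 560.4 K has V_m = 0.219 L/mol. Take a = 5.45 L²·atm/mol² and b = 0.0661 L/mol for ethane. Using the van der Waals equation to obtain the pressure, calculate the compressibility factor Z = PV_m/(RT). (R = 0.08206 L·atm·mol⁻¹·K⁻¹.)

P = RT/(V_m − b) − a/V_m² = (0.08206)(560.4)/(0.219 − 0.0661) − 5.45/(0.219)²
  = 45.986/0.15290 − 113.63 = 300.76 − 113.63 = 187.13 atm
Z = PV_m/(RT) = (187.13)(0.219)/((0.08206)(560.4)) = 40.981/45.986 = 0.8912

Z ≈ 0.8912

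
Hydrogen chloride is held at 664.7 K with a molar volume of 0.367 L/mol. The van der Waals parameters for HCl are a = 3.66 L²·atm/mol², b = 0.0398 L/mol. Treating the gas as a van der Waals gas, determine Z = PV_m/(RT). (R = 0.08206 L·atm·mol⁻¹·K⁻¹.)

Z ≈ 0.9388

P = RT/(V_m − b) − a/V_m² = (0.08206)(664.7)/(0.367 − 0.0398) − 3.66/(0.367)²
  = 54.545/0.32720 − 27.174 = 166.70 − 27.174 = 139.53 atm
Z = PV_m/(RT) = (139.53)(0.367)/((0.08206)(664.7)) = 51.208/54.545 = 0.9388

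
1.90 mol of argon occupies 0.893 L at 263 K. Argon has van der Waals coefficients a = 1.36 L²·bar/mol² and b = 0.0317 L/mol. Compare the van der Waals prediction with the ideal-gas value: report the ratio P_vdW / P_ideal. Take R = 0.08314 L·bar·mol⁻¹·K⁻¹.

Ideal: P_ideal = nRT/V = (1.90)(0.08314)(263)/0.893 = 46.5230 bar
vdW: P = nRT/(V − nb) − a n²/V² = 41.5451/0.832770 − 4.90960/0.797449 = 49.8878 − 6.15663 = 43.7312 bar
Ratio = 43.7312/46.5230 = 0.9400

P_vdW / P_ideal ≈ 0.9400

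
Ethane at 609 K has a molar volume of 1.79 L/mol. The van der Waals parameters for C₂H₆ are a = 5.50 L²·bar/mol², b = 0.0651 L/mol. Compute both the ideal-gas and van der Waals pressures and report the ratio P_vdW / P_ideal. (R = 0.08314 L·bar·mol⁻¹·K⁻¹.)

P_vdW / P_ideal ≈ 0.9771

Ideal: P_ideal = RT/V_m = (0.08314)(609)/1.79 = 28.2862 bar
vdW: P = RT/(V_m − b) − a/V_m² = 50.6323/1.72490 − 5.50/3.20410 = 29.3538 − 1.71655 = 27.6373 bar
Ratio = 27.6373/28.2862 = 0.9771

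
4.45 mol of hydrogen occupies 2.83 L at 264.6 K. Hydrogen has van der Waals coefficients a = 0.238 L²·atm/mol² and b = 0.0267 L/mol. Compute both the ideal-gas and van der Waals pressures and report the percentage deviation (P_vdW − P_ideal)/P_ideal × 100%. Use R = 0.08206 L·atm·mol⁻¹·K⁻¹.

2.66 %

Ideal: P_ideal = nRT/V = (4.45)(0.08206)(264.6)/2.83 = 34.1425 atm
vdW: P = nRT/(V − nb) − a n²/V² = 96.6232/2.71119 − 4.71300/8.00890 = 35.6387 − 0.588470 = 35.0502 atm
% deviation = (35.0502 − 34.1425)/34.1425 × 100% = 2.66%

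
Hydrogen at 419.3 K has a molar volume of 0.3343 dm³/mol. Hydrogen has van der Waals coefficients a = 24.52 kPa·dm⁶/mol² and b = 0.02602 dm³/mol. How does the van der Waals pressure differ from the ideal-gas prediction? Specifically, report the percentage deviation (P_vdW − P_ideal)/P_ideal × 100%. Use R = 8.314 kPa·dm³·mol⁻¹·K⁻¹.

6.34 %

Ideal: P_ideal = RT/V_m = (8.314)(419.3)/0.3343 = 10427.9 kPa
vdW: P = RT/(V_m − b) − a/V_m² = 3486.06/0.308280 − 24.52/0.111756 = 11308.1 − 219.407 = 11088.7 kPa
% deviation = (11088.7 − 10427.9)/10427.9 × 100% = 6.34%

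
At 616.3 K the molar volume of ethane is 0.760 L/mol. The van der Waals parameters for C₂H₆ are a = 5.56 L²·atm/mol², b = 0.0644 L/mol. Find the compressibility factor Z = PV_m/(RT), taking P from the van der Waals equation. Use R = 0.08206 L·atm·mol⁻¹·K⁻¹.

Z ≈ 0.9479

P = RT/(V_m − b) − a/V_m² = (0.08206)(616.3)/(0.760 − 0.0644) − 5.56/(0.760)²
  = 50.574/0.69560 − 9.6260 = 72.706 − 9.6260 = 63.080 atm
Z = PV_m/(RT) = (63.080)(0.760)/((0.08206)(616.3)) = 47.941/50.574 = 0.9479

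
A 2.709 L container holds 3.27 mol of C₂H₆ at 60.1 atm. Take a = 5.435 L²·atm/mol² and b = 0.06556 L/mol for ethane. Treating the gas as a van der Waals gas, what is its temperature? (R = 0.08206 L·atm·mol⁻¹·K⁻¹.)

T = (P + a n²/V²)(V − nb)/(nR)
P + a n²/V² = 60.1 + (5.435)(3.27)²/(2.709)² = 68.019 atm
V − nb = 2.709 − (3.27)(0.06556) = 2.4946 L
T = (68.019)(2.4946)/((3.27)(0.08206)) = 632.3 K

T ≈ 632.3 K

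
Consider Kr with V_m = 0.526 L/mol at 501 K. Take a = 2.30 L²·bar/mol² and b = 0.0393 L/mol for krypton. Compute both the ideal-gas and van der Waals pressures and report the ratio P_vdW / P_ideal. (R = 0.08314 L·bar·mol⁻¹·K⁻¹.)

Ideal: P_ideal = RT/V_m = (0.08314)(501)/0.526 = 79.1885 bar
vdW: P = RT/(V_m − b) − a/V_m² = 41.6531/0.486700 − 2.30/0.276676 = 85.5827 − 8.31297 = 77.2697 bar
Ratio = 77.2697/79.1885 = 0.9758

P_vdW / P_ideal ≈ 0.9758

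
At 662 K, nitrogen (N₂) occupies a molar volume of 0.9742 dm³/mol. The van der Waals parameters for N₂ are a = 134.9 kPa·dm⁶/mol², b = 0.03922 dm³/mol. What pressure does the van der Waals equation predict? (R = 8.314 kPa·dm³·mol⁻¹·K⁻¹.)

P ≈ 5744 kPa

P = RT/(V_m − b) − a/V_m²
RT/(V_m − b) = (8.314)(662)/(0.9742 − 0.03922) = 5503.9/0.93498 = 5886.6 kPa
a/V_m² = 134.9/(0.9742)² = 142.14 kPa
P = 5886.6 − 142.14 = 5744 kPa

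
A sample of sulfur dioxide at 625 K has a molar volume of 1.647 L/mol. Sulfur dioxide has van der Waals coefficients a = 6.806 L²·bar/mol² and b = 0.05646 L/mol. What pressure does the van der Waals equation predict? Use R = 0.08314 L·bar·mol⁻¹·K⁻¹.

P = RT/(V_m − b) − a/V_m²
RT/(V_m − b) = (0.08314)(625)/(1.647 − 0.05646) = 51.963/1.5905 = 32.671 bar
a/V_m² = 6.806/(1.647)² = 2.5090 bar
P = 32.671 − 2.5090 = 30.16 bar

P ≈ 30.16 bar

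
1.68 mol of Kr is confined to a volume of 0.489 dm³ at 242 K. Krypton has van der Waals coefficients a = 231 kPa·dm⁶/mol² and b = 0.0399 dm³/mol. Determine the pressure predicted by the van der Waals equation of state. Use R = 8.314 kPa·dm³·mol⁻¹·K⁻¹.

P ≈ 5284 kPa

P = nRT/(V − nb) − a n²/V²
nRT/(V − nb) = (1.68)(8.314)(242)/(0.489 − 1.68×0.0399) = 3380.1/0.42197 = 8010.3 kPa
a n²/V² = (231)(1.68)²/(0.489)² = 2726.5 kPa
P = 8010.3 − 2726.5 = 5284 kPa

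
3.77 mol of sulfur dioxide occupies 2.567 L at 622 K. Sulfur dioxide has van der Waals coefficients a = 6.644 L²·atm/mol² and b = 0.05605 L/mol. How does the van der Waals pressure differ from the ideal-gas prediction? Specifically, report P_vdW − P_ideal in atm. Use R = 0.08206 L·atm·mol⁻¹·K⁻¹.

ΔP ≈ -7.606 atm

Ideal: P_ideal = nRT/V = (3.77)(0.08206)(622)/2.567 = 74.9613 atm
vdW: P = nRT/(V − nb) − a n²/V² = 192.426/2.35569 − 94.4305/6.58949 = 81.6856 − 14.3305 = 67.3551 atm
ΔP = 67.3551 − 74.9613 = -7.606 atm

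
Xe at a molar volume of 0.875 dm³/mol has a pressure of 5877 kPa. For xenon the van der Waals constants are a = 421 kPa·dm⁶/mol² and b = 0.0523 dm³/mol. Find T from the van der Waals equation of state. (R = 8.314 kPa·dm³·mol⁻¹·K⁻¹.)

T ≈ 636.0 K

T = (P + a/V_m²)(V_m − b)/R
P + a/V_m² = 5877 + 421/(0.875)² = 6426.9 kPa
V_m − b = 0.875 − 0.0523 = 0.82270 dm³/mol
T = (6426.9)(0.82270)/8.314 = 636.0 K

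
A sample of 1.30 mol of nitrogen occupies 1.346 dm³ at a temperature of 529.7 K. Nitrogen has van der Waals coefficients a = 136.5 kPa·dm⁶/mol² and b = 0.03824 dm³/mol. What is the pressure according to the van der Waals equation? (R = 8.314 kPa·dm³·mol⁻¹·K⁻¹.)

P = nRT/(V − nb) − a n²/V²
nRT/(V − nb) = (1.30)(8.314)(529.7)/(1.346 − 1.30×0.03824) = 5725.1/1.2963 = 4416.5 kPa
a n²/V² = (136.5)(1.30)²/(1.346)² = 127.33 kPa
P = 4416.5 − 127.33 = 4289 kPa

P ≈ 4289 kPa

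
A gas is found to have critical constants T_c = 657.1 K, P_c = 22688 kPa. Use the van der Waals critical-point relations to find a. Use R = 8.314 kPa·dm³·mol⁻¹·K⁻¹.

From T_c = 8a/(27Rb) and P_c = a/(27b²): a = 27 R² T_c²/(64 P_c).
a = 27×(8.314)²×(657.1)²/(64×22688) = 805836137/1452032 = 555.0 kPa·dm⁶/mol²

a ≈ 555.0 kPa·dm⁶/mol²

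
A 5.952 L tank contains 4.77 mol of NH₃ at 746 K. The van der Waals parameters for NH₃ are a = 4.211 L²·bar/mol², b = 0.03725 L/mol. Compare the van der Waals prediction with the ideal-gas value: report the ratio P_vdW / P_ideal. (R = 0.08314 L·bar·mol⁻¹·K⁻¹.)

P_vdW / P_ideal ≈ 0.9764

Ideal: P_ideal = nRT/V = (4.77)(0.08314)(746)/5.952 = 49.7055 bar
vdW: P = nRT/(V − nb) − a n²/V² = 295.847/5.77432 − 95.8125/35.4263 = 51.2350 − 2.70456 = 48.5304 bar
Ratio = 48.5304/49.7055 = 0.9764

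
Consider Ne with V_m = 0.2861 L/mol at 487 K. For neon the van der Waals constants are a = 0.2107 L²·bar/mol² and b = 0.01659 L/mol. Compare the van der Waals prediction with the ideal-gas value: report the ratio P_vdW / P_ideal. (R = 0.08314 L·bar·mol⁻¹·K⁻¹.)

P_vdW / P_ideal ≈ 1.043

Ideal: P_ideal = RT/V_m = (0.08314)(487)/0.2861 = 141.521 bar
vdW: P = RT/(V_m − b) − a/V_m² = 40.4892/0.269510 − 0.2107/0.0818532 = 150.233 − 2.57412 = 147.659 bar
Ratio = 147.659/141.521 = 1.043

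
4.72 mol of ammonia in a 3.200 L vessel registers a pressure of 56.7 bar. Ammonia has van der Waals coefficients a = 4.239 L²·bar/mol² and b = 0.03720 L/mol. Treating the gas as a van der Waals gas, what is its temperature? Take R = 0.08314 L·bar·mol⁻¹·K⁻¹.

T ≈ 508.1 K

T = (P + a n²/V²)(V − nb)/(nR)
P + a n²/V² = 56.7 + (4.239)(4.72)²/(3.200)² = 65.922 bar
V − nb = 3.200 − (4.72)(0.03720) = 3.0244 L
T = (65.922)(3.0244)/((4.72)(0.08314)) = 508.1 K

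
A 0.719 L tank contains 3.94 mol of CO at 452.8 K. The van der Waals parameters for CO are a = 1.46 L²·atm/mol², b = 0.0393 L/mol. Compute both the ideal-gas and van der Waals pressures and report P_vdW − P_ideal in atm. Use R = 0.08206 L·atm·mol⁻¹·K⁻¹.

Ideal: P_ideal = nRT/V = (3.94)(0.08206)(452.8)/0.719 = 203.613 atm
vdW: P = nRT/(V − nb) − a n²/V² = 146.398/0.564158 − 22.6645/0.516961 = 259.498 − 43.8418 = 215.656 atm
ΔP = 215.656 − 203.613 = 12.04 atm

ΔP ≈ 12.04 atm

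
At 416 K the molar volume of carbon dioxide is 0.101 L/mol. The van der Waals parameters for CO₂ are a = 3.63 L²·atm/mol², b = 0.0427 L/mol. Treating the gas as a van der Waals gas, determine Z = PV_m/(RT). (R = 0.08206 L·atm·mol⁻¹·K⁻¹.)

Z ≈ 0.6796

P = RT/(V_m − b) − a/V_m² = (0.08206)(416)/(0.101 − 0.0427) − 3.63/(0.101)²
  = 34.137/0.058300 − 355.85 = 585.54 − 355.85 = 229.69 atm
Z = PV_m/(RT) = (229.69)(0.101)/((0.08206)(416)) = 23.199/34.137 = 0.6796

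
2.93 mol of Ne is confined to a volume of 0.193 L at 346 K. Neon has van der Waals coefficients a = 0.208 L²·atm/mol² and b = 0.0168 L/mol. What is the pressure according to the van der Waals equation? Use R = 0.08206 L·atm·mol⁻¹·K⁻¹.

P ≈ 530.7 atm

P = nRT/(V − nb) − a n²/V²
nRT/(V − nb) = (2.93)(0.08206)(346)/(0.193 − 2.93×0.0168) = 83.191/0.14378 = 578.60 atm
a n²/V² = (0.208)(2.93)²/(0.193)² = 47.938 atm
P = 578.60 − 47.938 = 530.7 atm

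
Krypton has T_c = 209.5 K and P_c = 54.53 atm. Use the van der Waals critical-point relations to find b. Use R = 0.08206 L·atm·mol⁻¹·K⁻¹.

b ≈ 0.03941 L/mol

From T_c = 8a/(27Rb) and P_c = a/(27b²): b = R T_c/(8 P_c).
b = (0.08206)(209.5)/(8×54.53) = 17.192/436.24 = 0.03941 L/mol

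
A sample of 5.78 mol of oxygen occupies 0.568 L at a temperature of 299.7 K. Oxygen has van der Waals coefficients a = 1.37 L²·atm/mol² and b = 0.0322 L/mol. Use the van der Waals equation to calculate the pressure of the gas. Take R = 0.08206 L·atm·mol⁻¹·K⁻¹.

P = nRT/(V − nb) − a n²/V²
nRT/(V − nb) = (5.78)(0.08206)(299.7)/(0.568 − 5.78×0.0322) = 142.15/0.38188 = 372.24 atm
a n²/V² = (1.37)(5.78)²/(0.568)² = 141.87 atm
P = 372.24 − 141.87 = 230.4 atm

P ≈ 230.4 atm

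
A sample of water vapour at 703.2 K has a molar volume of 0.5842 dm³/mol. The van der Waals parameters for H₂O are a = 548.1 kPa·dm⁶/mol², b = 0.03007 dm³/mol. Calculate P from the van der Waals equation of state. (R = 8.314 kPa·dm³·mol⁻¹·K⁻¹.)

P ≈ 8945 kPa

P = RT/(V_m − b) − a/V_m²
RT/(V_m − b) = (8.314)(703.2)/(0.5842 − 0.03007) = 5846.4/0.55413 = 10551 kPa
a/V_m² = 548.1/(0.5842)² = 1606.0 kPa
P = 10551 − 1606.0 = 8945 kPa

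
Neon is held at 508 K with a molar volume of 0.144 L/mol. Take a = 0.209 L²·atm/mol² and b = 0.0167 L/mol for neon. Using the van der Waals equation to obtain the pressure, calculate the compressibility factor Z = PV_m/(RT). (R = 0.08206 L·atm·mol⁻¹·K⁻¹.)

P = RT/(V_m − b) − a/V_m² = (0.08206)(508)/(0.144 − 0.0167) − 0.209/(0.144)²
  = 41.686/0.12730 − 10.079 = 327.46 − 10.079 = 317.38 atm
Z = PV_m/(RT) = (317.38)(0.144)/((0.08206)(508)) = 45.703/41.686 = 1.096

Z ≈ 1.096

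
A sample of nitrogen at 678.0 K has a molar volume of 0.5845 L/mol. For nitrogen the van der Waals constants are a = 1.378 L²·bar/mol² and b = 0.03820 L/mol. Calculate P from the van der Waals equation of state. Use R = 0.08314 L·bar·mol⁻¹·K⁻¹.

P ≈ 99.15 bar

P = RT/(V_m − b) − a/V_m²
RT/(V_m − b) = (0.08314)(678.0)/(0.5845 − 0.03820) = 56.369/0.54630 = 103.18 bar
a/V_m² = 1.378/(0.5845)² = 4.0335 bar
P = 103.18 − 4.0335 = 99.15 bar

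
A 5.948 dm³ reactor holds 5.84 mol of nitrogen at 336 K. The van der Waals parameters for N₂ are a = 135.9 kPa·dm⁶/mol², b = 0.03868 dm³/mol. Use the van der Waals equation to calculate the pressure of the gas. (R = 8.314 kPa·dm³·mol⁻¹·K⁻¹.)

P = nRT/(V − nb) − a n²/V²
nRT/(V − nb) = (5.84)(8.314)(336)/(5.948 − 5.84×0.03868) = 16314/5.7221 = 2851.1 kPa
a n²/V² = (135.9)(5.84)²/(5.948)² = 131.01 kPa
P = 2851.1 − 131.01 = 2720 kPa

P ≈ 2720 kPa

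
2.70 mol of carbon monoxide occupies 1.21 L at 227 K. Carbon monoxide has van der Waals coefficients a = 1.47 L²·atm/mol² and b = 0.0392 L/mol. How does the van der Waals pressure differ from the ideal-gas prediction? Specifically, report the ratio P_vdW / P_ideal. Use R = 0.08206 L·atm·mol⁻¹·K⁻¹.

P_vdW / P_ideal ≈ 0.9198

Ideal: P_ideal = nRT/V = (2.70)(0.08206)(227)/1.21 = 41.5658 atm
vdW: P = nRT/(V − nb) − a n²/V² = 50.2946/1.10416 − 10.7163/1.46410 = 45.5501 − 7.31938 = 38.2307 atm
Ratio = 38.2307/41.5658 = 0.9198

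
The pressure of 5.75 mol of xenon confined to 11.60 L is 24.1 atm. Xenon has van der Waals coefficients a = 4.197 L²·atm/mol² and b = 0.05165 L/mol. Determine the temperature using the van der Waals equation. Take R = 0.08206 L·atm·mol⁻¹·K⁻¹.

T ≈ 602.0 K

T = (P + a n²/V²)(V − nb)/(nR)
P + a n²/V² = 24.1 + (4.197)(5.75)²/(11.60)² = 25.131 atm
V − nb = 11.60 − (5.75)(0.05165) = 11.303 L
T = (25.131)(11.303)/((5.75)(0.08206)) = 602.0 K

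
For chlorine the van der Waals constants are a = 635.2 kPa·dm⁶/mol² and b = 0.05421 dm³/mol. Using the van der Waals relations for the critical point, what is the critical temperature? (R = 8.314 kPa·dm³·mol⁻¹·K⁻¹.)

T_c ≈ 417.6 K

For a van der Waals gas, T_c = 8a/(27Rb).
T_c = 8×635.2/(27×8.314×0.05421) = 5081.6/12.169 = 417.6 K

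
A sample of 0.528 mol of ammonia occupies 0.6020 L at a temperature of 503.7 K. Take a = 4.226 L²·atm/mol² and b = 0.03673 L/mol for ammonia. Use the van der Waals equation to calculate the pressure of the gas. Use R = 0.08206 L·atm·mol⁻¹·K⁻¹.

P = nRT/(V − nb) − a n²/V²
nRT/(V − nb) = (0.528)(0.08206)(503.7)/(0.6020 − 0.528×0.03673) = 21.824/0.58261 = 37.459 atm
a n²/V² = (4.226)(0.528)²/(0.6020)² = 3.2509 atm
P = 37.459 − 3.2509 = 34.21 atm

P ≈ 34.21 atm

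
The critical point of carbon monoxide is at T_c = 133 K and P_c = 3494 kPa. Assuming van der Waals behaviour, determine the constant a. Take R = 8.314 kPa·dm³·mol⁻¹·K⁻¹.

a ≈ 147.6 kPa·dm⁶/mol²

From T_c = 8a/(27Rb) and P_c = a/(27b²): a = 27 R² T_c²/(64 P_c).
a = 27×(8.314)²×(133)²/(64×3494) = 33013159/223616 = 147.6 kPa·dm⁶/mol²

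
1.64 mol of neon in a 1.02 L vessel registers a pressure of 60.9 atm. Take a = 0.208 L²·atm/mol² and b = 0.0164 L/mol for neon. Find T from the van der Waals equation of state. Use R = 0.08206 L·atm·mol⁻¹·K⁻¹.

T = (P + a n²/V²)(V − nb)/(nR)
P + a n²/V² = 60.9 + (0.208)(1.64)²/(1.02)² = 61.438 atm
V − nb = 1.02 − (1.64)(0.0164) = 0.99310 L
T = (61.438)(0.99310)/((1.64)(0.08206)) = 453.4 K

T ≈ 453.4 K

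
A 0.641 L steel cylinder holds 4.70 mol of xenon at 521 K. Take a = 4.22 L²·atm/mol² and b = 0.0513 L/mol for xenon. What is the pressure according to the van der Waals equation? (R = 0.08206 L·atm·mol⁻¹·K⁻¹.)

P = nRT/(V − nb) − a n²/V²
nRT/(V − nb) = (4.70)(0.08206)(521)/(0.641 − 4.70×0.0513) = 200.94/0.39989 = 502.49 atm
a n²/V² = (4.22)(4.70)²/(0.641)² = 226.88 atm
P = 502.49 − 226.88 = 275.6 atm

P ≈ 275.6 atm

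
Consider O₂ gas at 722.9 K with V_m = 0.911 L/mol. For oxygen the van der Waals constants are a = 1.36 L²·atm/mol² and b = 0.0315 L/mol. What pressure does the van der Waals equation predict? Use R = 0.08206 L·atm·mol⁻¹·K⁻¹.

P = RT/(V_m − b) − a/V_m²
RT/(V_m − b) = (0.08206)(722.9)/(0.911 − 0.0315) = 59.321/0.87950 = 67.449 atm
a/V_m² = 1.36/(0.911)² = 1.6387 atm
P = 67.449 − 1.6387 = 65.81 atm

P ≈ 65.81 atm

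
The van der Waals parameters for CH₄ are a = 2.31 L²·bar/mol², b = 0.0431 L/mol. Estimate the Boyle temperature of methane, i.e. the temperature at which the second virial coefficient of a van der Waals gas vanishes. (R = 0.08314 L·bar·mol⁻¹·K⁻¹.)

For a van der Waals gas the second virial coefficient B₂ = b − a/(RT) vanishes at T_B = a/(Rb).
T_B = 2.31/(0.08314×0.0431) = 2.31/0.0035833 = 644.7 K

T_B ≈ 644.7 K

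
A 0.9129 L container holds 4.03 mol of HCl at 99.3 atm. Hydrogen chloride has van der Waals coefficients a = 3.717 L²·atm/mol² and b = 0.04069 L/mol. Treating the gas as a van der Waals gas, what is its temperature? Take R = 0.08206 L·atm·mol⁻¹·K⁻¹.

T ≈ 388.9 K

T = (P + a n²/V²)(V − nb)/(nR)
P + a n²/V² = 99.3 + (3.717)(4.03)²/(0.9129)² = 171.74 atm
V − nb = 0.9129 − (4.03)(0.04069) = 0.74892 L
T = (171.74)(0.74892)/((4.03)(0.08206)) = 388.9 K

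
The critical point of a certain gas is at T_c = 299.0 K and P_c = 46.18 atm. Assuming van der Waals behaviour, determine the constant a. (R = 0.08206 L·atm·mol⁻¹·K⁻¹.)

a ≈ 5.500 L²·atm/mol²

From T_c = 8a/(27Rb) and P_c = a/(27b²): a = 27 R² T_c²/(64 P_c).
a = 27×(0.08206)²×(299.0)²/(64×46.18) = 16254/2955.5 = 5.500 L²·atm/mol²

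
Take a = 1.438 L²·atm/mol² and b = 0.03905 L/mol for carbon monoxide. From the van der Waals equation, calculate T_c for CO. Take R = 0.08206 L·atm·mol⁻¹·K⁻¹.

For a van der Waals gas, T_c = 8a/(27Rb).
T_c = 8×1.438/(27×0.08206×0.03905) = 11.504/0.086520 = 133.0 K

T_c ≈ 133.0 K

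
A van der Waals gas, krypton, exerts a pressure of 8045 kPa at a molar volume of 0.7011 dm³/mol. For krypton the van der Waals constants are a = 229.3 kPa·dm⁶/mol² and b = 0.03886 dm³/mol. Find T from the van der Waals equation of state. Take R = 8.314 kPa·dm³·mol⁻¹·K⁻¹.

T = (P + a/V_m²)(V_m − b)/R
P + a/V_m² = 8045 + 229.3/(0.7011)² = 8511.5 kPa
V_m − b = 0.7011 − 0.03886 = 0.66224 dm³/mol
T = (8511.5)(0.66224)/8.314 = 678.0 K

T ≈ 678.0 K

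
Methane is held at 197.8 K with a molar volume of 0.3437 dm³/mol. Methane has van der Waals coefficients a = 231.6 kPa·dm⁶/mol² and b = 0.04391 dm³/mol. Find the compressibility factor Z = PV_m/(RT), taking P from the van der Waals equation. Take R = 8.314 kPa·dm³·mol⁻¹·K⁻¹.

P = RT/(V_m − b) − a/V_m² = (8.314)(197.8)/(0.3437 − 0.04391) − 231.6/(0.3437)²
  = 1644.5/0.29979 − 1960.6 = 5485.5 − 1960.6 = 3524.9 kPa
Z = PV_m/(RT) = (3524.9)(0.3437)/((8.314)(197.8)) = 1211.5/1644.5 = 0.7367

Z ≈ 0.7367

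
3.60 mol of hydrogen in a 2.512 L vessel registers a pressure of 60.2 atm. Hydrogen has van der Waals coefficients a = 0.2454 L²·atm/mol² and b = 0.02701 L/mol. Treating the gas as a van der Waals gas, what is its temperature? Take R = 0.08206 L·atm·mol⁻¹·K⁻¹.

T = (P + a n²/V²)(V − nb)/(nR)
P + a n²/V² = 60.2 + (0.2454)(3.60)²/(2.512)² = 60.704 atm
V − nb = 2.512 − (3.60)(0.02701) = 2.4148 L
T = (60.704)(2.4148)/((3.60)(0.08206)) = 496.2 K

T ≈ 496.2 K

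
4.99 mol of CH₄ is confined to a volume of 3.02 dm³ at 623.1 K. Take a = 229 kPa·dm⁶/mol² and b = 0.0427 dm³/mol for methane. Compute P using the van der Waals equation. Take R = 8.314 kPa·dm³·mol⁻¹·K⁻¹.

P ≈ 8584 kPa

P = nRT/(V − nb) − a n²/V²
nRT/(V − nb) = (4.99)(8.314)(623.1)/(3.02 − 4.99×0.0427) = 25850/2.8069 = 9209.4 kPa
a n²/V² = (229)(4.99)²/(3.02)² = 625.21 kPa
P = 9209.4 − 625.21 = 8584 kPa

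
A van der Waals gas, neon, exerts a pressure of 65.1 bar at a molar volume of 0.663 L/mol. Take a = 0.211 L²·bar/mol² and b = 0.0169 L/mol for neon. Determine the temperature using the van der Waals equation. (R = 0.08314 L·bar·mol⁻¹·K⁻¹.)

T ≈ 509.6 K

T = (P + a/V_m²)(V_m − b)/R
P + a/V_m² = 65.1 + 0.211/(0.663)² = 65.580 bar
V_m − b = 0.663 − 0.0169 = 0.64610 L/mol
T = (65.580)(0.64610)/0.08314 = 509.6 K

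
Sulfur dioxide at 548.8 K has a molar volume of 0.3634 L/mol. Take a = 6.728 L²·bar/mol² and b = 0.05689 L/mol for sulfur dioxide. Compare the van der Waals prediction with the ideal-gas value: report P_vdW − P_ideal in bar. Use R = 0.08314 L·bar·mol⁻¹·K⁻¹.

Ideal: P_ideal = RT/V_m = (0.08314)(548.8)/0.3634 = 125.556 bar
vdW: P = RT/(V_m − b) − a/V_m² = 45.6272/0.306510 − 6.728/0.132060 = 148.860 − 50.9465 = 97.914 bar
ΔP = 97.914 − 125.556 = -27.64 bar

ΔP ≈ -27.64 bar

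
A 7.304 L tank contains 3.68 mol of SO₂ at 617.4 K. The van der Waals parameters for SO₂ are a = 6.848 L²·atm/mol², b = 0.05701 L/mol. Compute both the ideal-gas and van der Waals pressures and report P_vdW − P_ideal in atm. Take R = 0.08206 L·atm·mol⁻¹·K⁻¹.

ΔP ≈ -0.983 atm

Ideal: P_ideal = nRT/V = (3.68)(0.08206)(617.4)/7.304 = 25.5261 atm
vdW: P = nRT/(V − nb) − a n²/V² = 186.443/7.09420 − 92.7384/53.3484 = 26.2810 − 1.73835 = 24.5427 atm
ΔP = 24.5427 − 25.5261 = -0.983 atm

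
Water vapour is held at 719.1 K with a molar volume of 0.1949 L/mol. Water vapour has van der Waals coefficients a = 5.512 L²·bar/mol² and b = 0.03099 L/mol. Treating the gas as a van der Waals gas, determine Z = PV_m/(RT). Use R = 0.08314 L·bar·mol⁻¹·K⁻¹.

Z ≈ 0.7160

P = RT/(V_m − b) − a/V_m² = (0.08314)(719.1)/(0.1949 − 0.03099) − 5.512/(0.1949)²
  = 59.786/0.16391 − 145.11 = 364.75 − 145.11 = 219.64 bar
Z = PV_m/(RT) = (219.64)(0.1949)/((0.08314)(719.1)) = 42.808/59.786 = 0.7160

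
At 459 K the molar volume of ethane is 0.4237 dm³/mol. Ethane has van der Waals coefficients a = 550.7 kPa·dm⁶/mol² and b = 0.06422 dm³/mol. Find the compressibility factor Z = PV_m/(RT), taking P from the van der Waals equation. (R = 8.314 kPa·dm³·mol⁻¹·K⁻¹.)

Z ≈ 0.8381

P = RT/(V_m − b) − a/V_m² = (8.314)(459)/(0.4237 − 0.06422) − 550.7/(0.4237)²
  = 3816.1/0.35948 − 3067.6 = 10616 − 3067.6 = 7548 kPa
Z = PV_m/(RT) = (7548)(0.4237)/((8.314)(459)) = 3198.1/3816.1 = 0.8381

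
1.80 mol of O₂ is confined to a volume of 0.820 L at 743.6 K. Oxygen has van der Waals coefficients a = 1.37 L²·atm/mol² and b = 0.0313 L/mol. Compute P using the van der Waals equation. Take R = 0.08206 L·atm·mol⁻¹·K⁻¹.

P = nRT/(V − nb) − a n²/V²
nRT/(V − nb) = (1.80)(0.08206)(743.6)/(0.820 − 1.80×0.0313) = 109.84/0.76366 = 143.83 atm
a n²/V² = (1.37)(1.80)²/(0.820)² = 6.6014 atm
P = 143.83 − 6.6014 = 137.2 atm

P ≈ 137.2 atm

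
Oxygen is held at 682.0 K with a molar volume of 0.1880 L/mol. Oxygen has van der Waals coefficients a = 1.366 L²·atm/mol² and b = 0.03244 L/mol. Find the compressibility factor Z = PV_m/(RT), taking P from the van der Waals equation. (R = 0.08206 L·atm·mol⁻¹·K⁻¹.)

Z ≈ 1.079

P = RT/(V_m − b) − a/V_m² = (0.08206)(682.0)/(0.1880 − 0.03244) − 1.366/(0.1880)²
  = 55.965/0.15556 − 38.649 = 359.76 − 38.649 = 321.11 atm
Z = PV_m/(RT) = (321.11)(0.1880)/((0.08206)(682.0)) = 60.369/55.965 = 1.079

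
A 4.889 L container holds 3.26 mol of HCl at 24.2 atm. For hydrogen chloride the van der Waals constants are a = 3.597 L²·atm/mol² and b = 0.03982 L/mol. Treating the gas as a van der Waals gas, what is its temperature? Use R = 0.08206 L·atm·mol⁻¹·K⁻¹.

T = (P + a n²/V²)(V − nb)/(nR)
P + a n²/V² = 24.2 + (3.597)(3.26)²/(4.889)² = 25.799 atm
V − nb = 4.889 − (3.26)(0.03982) = 4.7592 L
T = (25.799)(4.7592)/((3.26)(0.08206)) = 459.0 K

T ≈ 459.0 K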